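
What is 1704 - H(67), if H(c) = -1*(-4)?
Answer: 1700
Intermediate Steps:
H(c) = 4
1704 - H(67) = 1704 - 1*4 = 1704 - 4 = 1700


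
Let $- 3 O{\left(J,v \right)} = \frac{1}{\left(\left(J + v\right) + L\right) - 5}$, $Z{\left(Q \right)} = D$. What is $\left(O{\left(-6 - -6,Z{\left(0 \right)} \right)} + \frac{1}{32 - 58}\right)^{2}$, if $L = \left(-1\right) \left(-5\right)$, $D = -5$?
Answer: $\frac{121}{152100} \approx 0.00079553$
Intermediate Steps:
$Z{\left(Q \right)} = -5$
$L = 5$
$O{\left(J,v \right)} = - \frac{1}{3 \left(J + v\right)}$ ($O{\left(J,v \right)} = - \frac{1}{3 \left(\left(\left(J + v\right) + 5\right) - 5\right)} = - \frac{1}{3 \left(\left(5 + J + v\right) - 5\right)} = - \frac{1}{3 \left(J + v\right)}$)
$\left(O{\left(-6 - -6,Z{\left(0 \right)} \right)} + \frac{1}{32 - 58}\right)^{2} = \left(- \frac{1}{3 \left(-6 - -6\right) + 3 \left(-5\right)} + \frac{1}{32 - 58}\right)^{2} = \left(- \frac{1}{3 \left(-6 + 6\right) - 15} + \frac{1}{-26}\right)^{2} = \left(- \frac{1}{3 \cdot 0 - 15} - \frac{1}{26}\right)^{2} = \left(- \frac{1}{0 - 15} - \frac{1}{26}\right)^{2} = \left(- \frac{1}{-15} - \frac{1}{26}\right)^{2} = \left(\left(-1\right) \left(- \frac{1}{15}\right) - \frac{1}{26}\right)^{2} = \left(\frac{1}{15} - \frac{1}{26}\right)^{2} = \left(\frac{11}{390}\right)^{2} = \frac{121}{152100}$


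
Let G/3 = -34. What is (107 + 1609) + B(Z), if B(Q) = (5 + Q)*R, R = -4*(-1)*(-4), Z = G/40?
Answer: 8384/5 ≈ 1676.8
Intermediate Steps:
G = -102 (G = 3*(-34) = -102)
Z = -51/20 (Z = -102/40 = -102*1/40 = -51/20 ≈ -2.5500)
R = -16 (R = 4*(-4) = -16)
B(Q) = -80 - 16*Q (B(Q) = (5 + Q)*(-16) = -80 - 16*Q)
(107 + 1609) + B(Z) = (107 + 1609) + (-80 - 16*(-51/20)) = 1716 + (-80 + 204/5) = 1716 - 196/5 = 8384/5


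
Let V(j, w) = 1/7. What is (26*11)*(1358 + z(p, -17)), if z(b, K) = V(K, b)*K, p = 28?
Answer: 2713854/7 ≈ 3.8769e+5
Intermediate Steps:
V(j, w) = ⅐ (V(j, w) = 1*(⅐) = ⅐)
z(b, K) = K/7
(26*11)*(1358 + z(p, -17)) = (26*11)*(1358 + (⅐)*(-17)) = 286*(1358 - 17/7) = 286*(9489/7) = 2713854/7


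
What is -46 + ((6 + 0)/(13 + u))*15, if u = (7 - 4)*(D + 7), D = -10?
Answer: -47/2 ≈ -23.500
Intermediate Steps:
u = -9 (u = (7 - 4)*(-10 + 7) = 3*(-3) = -9)
-46 + ((6 + 0)/(13 + u))*15 = -46 + ((6 + 0)/(13 - 9))*15 = -46 + (6/4)*15 = -46 + (6*(¼))*15 = -46 + (3/2)*15 = -46 + 45/2 = -47/2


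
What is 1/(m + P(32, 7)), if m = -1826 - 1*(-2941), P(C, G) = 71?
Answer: 1/1186 ≈ 0.00084317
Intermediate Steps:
m = 1115 (m = -1826 + 2941 = 1115)
1/(m + P(32, 7)) = 1/(1115 + 71) = 1/1186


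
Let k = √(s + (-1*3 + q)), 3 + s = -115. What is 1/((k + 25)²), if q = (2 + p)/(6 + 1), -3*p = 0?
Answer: 49/(175 + 13*I*√35)² ≈ 0.00090684 - 0.00098788*I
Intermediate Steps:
p = 0 (p = -⅓*0 = 0)
s = -118 (s = -3 - 115 = -118)
q = 2/7 (q = (2 + 0)/(6 + 1) = 2/7 ≈ 0.28571)
k = 13*I*√35/7 (k = √(-118 + (-1*3 + 2/7)) = √(-118 + (-3 + 2/7)) = √(-118 - 19/7) = √(-845/7) = 13*I*√35/7 ≈ 10.987*I)
1/((k + 25)²) = 1/((13*I*√35/7 + 25)²) = 1/((25 + 13*I*√35/7)²) = (25 + 13*I*√35/7)⁻²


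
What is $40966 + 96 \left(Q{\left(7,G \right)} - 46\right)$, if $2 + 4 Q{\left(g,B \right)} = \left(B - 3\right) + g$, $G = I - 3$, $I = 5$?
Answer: $36646$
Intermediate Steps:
$G = 2$ ($G = 5 - 3 = 2$)
$Q{\left(g,B \right)} = - \frac{5}{4} + \frac{B}{4} + \frac{g}{4}$ ($Q{\left(g,B \right)} = - \frac{1}{2} + \frac{\left(B - 3\right) + g}{4} = - \frac{1}{2} + \frac{\left(-3 + B\right) + g}{4} = - \frac{1}{2} + \frac{-3 + B + g}{4} = - \frac{1}{2} + \left(- \frac{3}{4} + \frac{B}{4} + \frac{g}{4}\right) = - \frac{5}{4} + \frac{B}{4} + \frac{g}{4}$)
$40966 + 96 \left(Q{\left(7,G \right)} - 46\right) = 40966 + 96 \left(\left(- \frac{5}{4} + \frac{1}{4} \cdot 2 + \frac{1}{4} \cdot 7\right) - 46\right) = 40966 + 96 \left(\left(- \frac{5}{4} + \frac{1}{2} + \frac{7}{4}\right) - 46\right) = 40966 + 96 \left(1 - 46\right) = 40966 + 96 \left(-45\right) = 40966 - 4320 = 36646$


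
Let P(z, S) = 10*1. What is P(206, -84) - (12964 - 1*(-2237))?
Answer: -15191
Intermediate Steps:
P(z, S) = 10
P(206, -84) - (12964 - 1*(-2237)) = 10 - (12964 - 1*(-2237)) = 10 - (12964 + 2237) = 10 - 1*15201 = 10 - 15201 = -15191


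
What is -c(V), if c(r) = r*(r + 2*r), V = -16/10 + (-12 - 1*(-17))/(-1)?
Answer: -3267/25 ≈ -130.68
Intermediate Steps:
V = -33/5 (V = -16*⅒ + (-12 + 17)*(-1) = -8/5 + 5*(-1) = -8/5 - 5 = -33/5 ≈ -6.6000)
c(r) = 3*r² (c(r) = r*(3*r) = 3*r²)
-c(V) = -3*(-33/5)² = -3*1089/25 = -1*3267/25 = -3267/25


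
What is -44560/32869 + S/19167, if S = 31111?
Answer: 168505939/630000123 ≈ 0.26747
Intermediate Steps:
-44560/32869 + S/19167 = -44560/32869 + 31111/19167 = 168505939/630000123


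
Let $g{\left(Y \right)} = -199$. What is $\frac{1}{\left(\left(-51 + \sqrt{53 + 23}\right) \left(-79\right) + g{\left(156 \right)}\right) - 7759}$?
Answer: $- \frac{3929}{14962725} + \frac{158 \sqrt{19}}{14962725} \approx -0.00021656$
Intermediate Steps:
$\frac{1}{\left(\left(-51 + \sqrt{53 + 23}\right) \left(-79\right) + g{\left(156 \right)}\right) - 7759} = \frac{1}{\left(\left(-51 + \sqrt{53 + 23}\right) \left(-79\right) - 199\right) - 7759} = \frac{1}{\left(\left(-51 + \sqrt{76}\right) \left(-79\right) - 199\right) - 7759} = \frac{1}{\left(\left(-51 + 2 \sqrt{19}\right) \left(-79\right) - 199\right) - 7759} = \frac{1}{\left(\left(4029 - 158 \sqrt{19}\right) - 199\right) - 7759} = \frac{1}{\left(3830 - 158 \sqrt{19}\right) - 7759} = \frac{1}{-3929 - 158 \sqrt{19}}$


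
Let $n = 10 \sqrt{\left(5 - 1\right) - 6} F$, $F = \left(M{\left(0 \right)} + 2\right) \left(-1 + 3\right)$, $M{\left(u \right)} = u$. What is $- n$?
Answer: $- 40 i \sqrt{2} \approx - 56.569 i$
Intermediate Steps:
$F = 4$ ($F = \left(0 + 2\right) \left(-1 + 3\right) = 2 \cdot 2 = 4$)
$n = 40 i \sqrt{2}$ ($n = 10 \sqrt{\left(5 - 1\right) - 6} \cdot 4 = 10 \sqrt{4 - 6} \cdot 4 = 10 \sqrt{-2} \cdot 4 = 10 i \sqrt{2} \cdot 4 = 40 i \sqrt{2} \approx 56.569 i$)
$- n = - 40 i \sqrt{2}$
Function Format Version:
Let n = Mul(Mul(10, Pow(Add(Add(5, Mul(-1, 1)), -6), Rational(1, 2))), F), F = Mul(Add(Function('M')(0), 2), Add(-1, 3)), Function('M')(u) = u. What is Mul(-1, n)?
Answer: Mul(-40, I, Pow(2, Rational(1, 2))) ≈ Mul(-56.569, I)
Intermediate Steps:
F = 4 (F = Mul(Add(0, 2), Add(-1, 3)) = Mul(2, 2) = 4)
n = Mul(40, I, Pow(2, Rational(1, 2))) (n = Mul(Mul(10, Pow(Add(Add(5, Mul(-1, 1)), -6), Rational(1, 2))), 4) = Mul(Mul(10, Pow(Add(Add(5, -1), -6), Rational(1, 2))), 4) = Mul(Mul(10, Pow(Add(4, -6), Rational(1, 2))), 4) = Mul(Mul(10, Pow(-2, Rational(1, 2))), 4) = Mul(Mul(10, Mul(I, Pow(2, Rational(1, 2)))), 4) = Mul(Mul(10, I, Pow(2, Rational(1, 2))), 4) = Mul(40, I, Pow(2, Rational(1, 2))) ≈ Mul(56.569, I))
Mul(-1, n) = Mul(-1, Mul(40, I, Pow(2, Rational(1, 2)))) = Mul(-40, I, Pow(2, Rational(1, 2)))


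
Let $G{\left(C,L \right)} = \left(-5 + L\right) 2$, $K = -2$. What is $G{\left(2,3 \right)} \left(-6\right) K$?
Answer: $-48$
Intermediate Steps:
$G{\left(C,L \right)} = -10 + 2 L$
$G{\left(2,3 \right)} \left(-6\right) K = \left(-10 + 2 \cdot 3\right) \left(-6\right) \left(-2\right) = \left(-10 + 6\right) \left(-6\right) \left(-2\right) = \left(-4\right) \left(-6\right) \left(-2\right) = 24 \left(-2\right) = -48$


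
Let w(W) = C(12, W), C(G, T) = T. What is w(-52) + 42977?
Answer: 42925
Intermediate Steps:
w(W) = W
w(-52) + 42977 = -52 + 42977 = 42925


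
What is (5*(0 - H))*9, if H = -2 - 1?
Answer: 135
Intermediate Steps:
H = -3
(5*(0 - H))*9 = (5*(0 - 1*(-3)))*9 = (5*(0 + 3))*9 = (5*3)*9 = 15*9 = 135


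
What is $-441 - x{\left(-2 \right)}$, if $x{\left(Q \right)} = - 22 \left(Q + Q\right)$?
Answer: $-529$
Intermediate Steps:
$x{\left(Q \right)} = - 44 Q$ ($x{\left(Q \right)} = - 22 \cdot 2 Q = - 44 Q$)
$-441 - x{\left(-2 \right)} = -441 - \left(-44\right) \left(-2\right) = -441 - 88 = -529$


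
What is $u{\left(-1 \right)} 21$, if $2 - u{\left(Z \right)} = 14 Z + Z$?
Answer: $357$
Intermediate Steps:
$u{\left(Z \right)} = 2 - 15 Z$ ($u{\left(Z \right)} = 2 - \left(14 Z + Z\right) = 2 - 15 Z$)
$u{\left(-1 \right)} 21 = \left(2 - -15\right) 21 = \left(2 + 15\right) 21 = 17 \cdot 21 = 357$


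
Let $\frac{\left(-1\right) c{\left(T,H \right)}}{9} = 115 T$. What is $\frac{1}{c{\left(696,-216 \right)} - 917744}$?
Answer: $- \frac{1}{1638104} \approx -6.1046 \cdot 10^{-7}$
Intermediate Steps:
$c{\left(T,H \right)} = - 1035 T$ ($c{\left(T,H \right)} = - 9 \cdot 115 T = - 1035 T$)
$\frac{1}{c{\left(696,-216 \right)} - 917744} = \frac{1}{\left(-1035\right) 696 - 917744} = \frac{1}{-720360 - 917744} = \frac{1}{-1638104} = - \frac{1}{1638104}$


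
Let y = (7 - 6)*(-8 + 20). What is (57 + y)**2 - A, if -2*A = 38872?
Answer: 24197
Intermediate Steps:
y = 12 (y = 1*12 = 12)
A = -19436 (A = -1/2*38872 = -19436)
(57 + y)**2 - A = (57 + 12)**2 - 1*(-19436) = 69**2 + 19436 = 4761 + 19436 = 24197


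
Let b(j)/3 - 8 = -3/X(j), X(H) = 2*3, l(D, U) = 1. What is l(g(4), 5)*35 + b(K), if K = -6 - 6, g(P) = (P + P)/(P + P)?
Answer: 115/2 ≈ 57.500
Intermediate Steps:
g(P) = 1 (g(P) = (2*P)/((2*P)) = (2*P)*(1/(2*P)) = 1)
X(H) = 6
K = -12
b(j) = 45/2 (b(j) = 24 + 3*(-3/6) = 24 + 3*(-3*⅙) = 24 + 3*(-½) = 24 - 3/2 = 45/2)
l(g(4), 5)*35 + b(K) = 1*35 + 45/2 = 35 + 45/2 = 115/2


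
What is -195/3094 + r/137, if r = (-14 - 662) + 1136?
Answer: 107425/32606 ≈ 3.2946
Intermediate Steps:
r = 460 (r = -676 + 1136 = 460)
-195/3094 + r/137 = -195/3094 + 460/137 = -195*1/3094 + 460*(1/137) = -15/238 + 460/137 = 107425/32606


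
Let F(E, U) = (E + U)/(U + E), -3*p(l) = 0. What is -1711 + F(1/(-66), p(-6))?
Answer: -1710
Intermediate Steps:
p(l) = 0 (p(l) = -1/3*0 = 0)
F(E, U) = 1 (F(E, U) = (E + U)/(E + U) = 1)
-1711 + F(1/(-66), p(-6)) = -1711 + 1 = -1710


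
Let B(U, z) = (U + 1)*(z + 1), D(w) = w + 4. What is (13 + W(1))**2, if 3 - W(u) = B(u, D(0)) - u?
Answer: 49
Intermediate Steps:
D(w) = 4 + w
B(U, z) = (1 + U)*(1 + z)
W(u) = -2 - 4*u (W(u) = 3 - ((1 + u + (4 + 0) + u*(4 + 0)) - u) = 3 - ((1 + u + 4 + u*4) - u) = 3 - ((1 + u + 4 + 4*u) - u) = 3 - ((5 + 5*u) - u) = 3 - (5 + 4*u) = 3 + (-5 - 4*u) = -2 - 4*u)
(13 + W(1))**2 = (13 + (-2 - 4*1))**2 = (13 + (-2 - 4))**2 = (13 - 6)**2 = 7**2 = 49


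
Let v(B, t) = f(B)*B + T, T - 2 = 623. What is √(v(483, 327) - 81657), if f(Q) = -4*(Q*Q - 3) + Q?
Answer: I*√450556295 ≈ 21226.0*I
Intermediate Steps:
T = 625 (T = 2 + 623 = 625)
f(Q) = 12 + Q - 4*Q² (f(Q) = -4*(Q² - 3) + Q = -4*(-3 + Q²) + Q = (12 - 4*Q²) + Q = 12 + Q - 4*Q²)
v(B, t) = 625 + B*(12 + B - 4*B²) (v(B, t) = (12 + B - 4*B²)*B + 625 = B*(12 + B - 4*B²) + 625 = 625 + B*(12 + B - 4*B²))
√(v(483, 327) - 81657) = √((625 + 483*(12 + 483 - 4*483²)) - 81657) = √((625 + 483*(12 + 483 - 4*233289)) - 81657) = √((625 + 483*(12 + 483 - 933156)) - 81657) = √((625 + 483*(-932661)) - 81657) = √((625 - 450475263) - 81657) = √(-450474638 - 81657) = √(-450556295) = I*√450556295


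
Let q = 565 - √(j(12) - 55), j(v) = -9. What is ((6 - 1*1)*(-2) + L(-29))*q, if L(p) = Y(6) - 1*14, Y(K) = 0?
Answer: -13560 + 192*I ≈ -13560.0 + 192.0*I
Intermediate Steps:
q = 565 - 8*I (q = 565 - √(-9 - 55) = 565 - √(-64) = 565 - 8*I ≈ 565.0 - 8.0*I)
L(p) = -14 (L(p) = 0 - 1*14 = 0 - 14 = -14)
((6 - 1*1)*(-2) + L(-29))*q = ((6 - 1*1)*(-2) - 14)*(565 - 8*I) = ((6 - 1)*(-2) - 14)*(565 - 8*I) = (5*(-2) - 14)*(565 - 8*I) = (-10 - 14)*(565 - 8*I) = -24*(565 - 8*I) = -13560 + 192*I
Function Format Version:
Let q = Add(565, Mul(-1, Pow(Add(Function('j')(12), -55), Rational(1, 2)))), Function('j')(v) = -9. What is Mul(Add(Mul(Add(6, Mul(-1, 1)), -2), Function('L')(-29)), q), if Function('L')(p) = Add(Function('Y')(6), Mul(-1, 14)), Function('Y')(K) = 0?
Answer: Add(-13560, Mul(192, I)) ≈ Add(-13560., Mul(192.00, I))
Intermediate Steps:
q = Add(565, Mul(-8, I)) (q = Add(565, Mul(-1, Pow(Add(-9, -55), Rational(1, 2)))) = Add(565, Mul(-1, Pow(-64, Rational(1, 2)))) = Add(565, Mul(-1, Mul(8, I))) = Add(565, Mul(-8, I)) ≈ Add(565.00, Mul(-8.0000, I)))
Function('L')(p) = -14 (Function('L')(p) = Add(0, Mul(-1, 14)) = Add(0, -14) = -14)
Mul(Add(Mul(Add(6, Mul(-1, 1)), -2), Function('L')(-29)), q) = Mul(Add(Mul(Add(6, Mul(-1, 1)), -2), -14), Add(565, Mul(-8, I))) = Mul(Add(Mul(Add(6, -1), -2), -14), Add(565, Mul(-8, I))) = Mul(Add(Mul(5, -2), -14), Add(565, Mul(-8, I))) = Mul(Add(-10, -14), Add(565, Mul(-8, I))) = Mul(-24, Add(565, Mul(-8, I))) = Add(-13560, Mul(192, I))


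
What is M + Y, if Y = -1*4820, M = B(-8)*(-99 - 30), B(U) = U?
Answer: -3788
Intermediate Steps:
M = 1032 (M = -8*(-99 - 30) = -8*(-129) = 1032)
Y = -4820
M + Y = 1032 - 4820 = -3788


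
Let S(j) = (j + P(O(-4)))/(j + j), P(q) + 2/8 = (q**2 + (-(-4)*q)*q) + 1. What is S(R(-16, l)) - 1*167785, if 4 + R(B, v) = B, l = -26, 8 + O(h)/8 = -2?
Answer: -26973523/160 ≈ -1.6858e+5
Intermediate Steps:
O(h) = -80 (O(h) = -64 + 8*(-2) = -64 - 16 = -80)
P(q) = 3/4 + 5*q**2 (P(q) = -1/4 + ((q**2 + (-(-4)*q)*q) + 1) = -1/4 + ((q**2 + (4*q)*q) + 1) = -1/4 + ((q**2 + 4*q**2) + 1) = -1/4 + (5*q**2 + 1) = -1/4 + (1 + 5*q**2) = 3/4 + 5*q**2)
R(B, v) = -4 + B
S(j) = (128003/4 + j)/(2*j) (S(j) = (j + (3/4 + 5*(-80)**2))/(j + j) = (j + (3/4 + 5*6400))/((2*j)) = (j + (3/4 + 32000))*(1/(2*j)) = (j + 128003/4)*(1/(2*j)) = (128003/4 + j)*(1/(2*j)) = (128003/4 + j)/(2*j))
S(R(-16, l)) - 1*167785 = (128003 + 4*(-4 - 16))/(8*(-4 - 16)) - 1*167785 = (1/8)*(128003 + 4*(-20))/(-20) - 167785 = (1/8)*(-1/20)*(128003 - 80) - 167785 = (1/8)*(-1/20)*127923 - 167785 = -127923/160 - 167785 = -26973523/160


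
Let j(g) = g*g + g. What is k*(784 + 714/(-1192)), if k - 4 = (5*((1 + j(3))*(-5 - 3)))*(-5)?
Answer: 303956457/149 ≈ 2.0400e+6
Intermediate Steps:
j(g) = g + g² (j(g) = g² + g = g + g²)
k = 2604 (k = 4 + (5*((1 + 3*(1 + 3))*(-5 - 3)))*(-5) = 4 + (5*((1 + 3*4)*(-8)))*(-5) = 4 + (5*((1 + 12)*(-8)))*(-5) = 4 + (5*(13*(-8)))*(-5) = 4 + (5*(-104))*(-5) = 4 - 520*(-5) = 4 + 2600 = 2604)
k*(784 + 714/(-1192)) = 2604*(784 + 714/(-1192)) = 2604*(784 + 714*(-1/1192)) = 2604*(784 - 357/596) = 2604*(466907/596) = 303956457/149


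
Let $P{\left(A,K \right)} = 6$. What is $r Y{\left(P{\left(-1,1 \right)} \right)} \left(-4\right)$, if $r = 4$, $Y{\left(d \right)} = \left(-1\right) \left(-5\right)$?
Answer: $-80$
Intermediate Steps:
$Y{\left(d \right)} = 5$
$r Y{\left(P{\left(-1,1 \right)} \right)} \left(-4\right) = 4 \cdot 5 \left(-4\right) = 20 \left(-4\right) = -80$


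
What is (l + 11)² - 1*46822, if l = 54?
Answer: -42597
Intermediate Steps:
(l + 11)² - 1*46822 = (54 + 11)² - 1*46822 = 65² - 46822 = 4225 - 46822 = -42597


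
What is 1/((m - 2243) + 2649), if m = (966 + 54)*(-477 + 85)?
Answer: -1/399434 ≈ -2.5035e-6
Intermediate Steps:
m = -399840 (m = 1020*(-392) = -399840)
1/((m - 2243) + 2649) = 1/((-399840 - 2243) + 2649) = 1/(-402083 + 2649) = 1/(-399434) = -1/399434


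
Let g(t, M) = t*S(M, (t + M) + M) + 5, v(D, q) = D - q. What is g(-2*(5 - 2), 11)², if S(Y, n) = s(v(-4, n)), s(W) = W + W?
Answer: 60025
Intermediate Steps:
s(W) = 2*W
S(Y, n) = -8 - 2*n (S(Y, n) = 2*(-4 - n) = -8 - 2*n)
g(t, M) = 5 + t*(-8 - 4*M - 2*t) (g(t, M) = t*(-8 - 2*((t + M) + M)) + 5 = t*(-8 - 2*((M + t) + M)) + 5 = t*(-8 - 2*(t + 2*M)) + 5 = t*(-8 + (-4*M - 2*t)) + 5 = t*(-8 - 4*M - 2*t) + 5 = 5 + t*(-8 - 4*M - 2*t))
g(-2*(5 - 2), 11)² = (5 - 2*(-2*(5 - 2))*(4 - 2*(5 - 2) + 2*11))² = (5 - 2*(-2*3)*(4 - 2*3 + 22))² = (5 - 2*(-6)*(4 - 6 + 22))² = (5 - 2*(-6)*20)² = (5 + 240)² = 245² = 60025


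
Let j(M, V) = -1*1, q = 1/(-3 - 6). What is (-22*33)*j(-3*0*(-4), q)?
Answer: 726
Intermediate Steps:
q = -1/9 (q = 1/(-9) = -1/9 ≈ -0.11111)
j(M, V) = -1
(-22*33)*j(-3*0*(-4), q) = -22*33*(-1) = -726*(-1) = 726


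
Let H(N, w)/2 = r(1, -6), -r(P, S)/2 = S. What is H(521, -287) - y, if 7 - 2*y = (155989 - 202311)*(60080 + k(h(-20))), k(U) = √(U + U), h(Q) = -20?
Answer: -2783025719/2 - 46322*I*√10 ≈ -1.3915e+9 - 1.4648e+5*I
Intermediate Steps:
k(U) = √2*√U (k(U) = √(2*U) = √2*√U)
r(P, S) = -2*S
H(N, w) = 24 (H(N, w) = 2*(-2*(-6)) = 2*12 = 24)
y = 2783025767/2 + 46322*I*√10 (y = 7/2 - (155989 - 202311)*(60080 + √2*√(-20))/2 = 7/2 - (-23161)*(60080 + √2*(2*I*√5)) = 7/2 - (-23161)*(60080 + 2*I*√10) = 7/2 - (-2783025760 - 92644*I*√10)/2 = 7/2 + (1391512880 + 46322*I*√10) = 2783025767/2 + 46322*I*√10 ≈ 1.3915e+9 + 1.4648e+5*I)
H(521, -287) - y = 24 - (2783025767/2 + 46322*I*√10) = 24 + (-2783025767/2 - 46322*I*√10) = -2783025719/2 - 46322*I*√10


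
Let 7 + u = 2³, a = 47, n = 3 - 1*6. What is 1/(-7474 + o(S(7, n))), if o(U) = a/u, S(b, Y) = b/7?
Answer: -1/7427 ≈ -0.00013464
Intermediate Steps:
n = -3 (n = 3 - 6 = -3)
S(b, Y) = b/7 (S(b, Y) = b*(⅐) = b/7)
u = 1 (u = -7 + 2³ = -7 + 8 = 1)
o(U) = 47 (o(U) = 47/1 = 47*1 = 47)
1/(-7474 + o(S(7, n))) = 1/(-7474 + 47) = 1/(-7427) = -1/7427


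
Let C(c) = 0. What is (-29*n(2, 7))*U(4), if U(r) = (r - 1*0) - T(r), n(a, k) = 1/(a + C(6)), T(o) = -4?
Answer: -116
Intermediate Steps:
n(a, k) = 1/a (n(a, k) = 1/(a + 0) = 1/a)
U(r) = 4 + r (U(r) = (r - 1*0) - 1*(-4) = (r + 0) + 4 = r + 4 = 4 + r)
(-29*n(2, 7))*U(4) = (-29/2)*(4 + 4) = -29*½*8 = -29/2*8 = -116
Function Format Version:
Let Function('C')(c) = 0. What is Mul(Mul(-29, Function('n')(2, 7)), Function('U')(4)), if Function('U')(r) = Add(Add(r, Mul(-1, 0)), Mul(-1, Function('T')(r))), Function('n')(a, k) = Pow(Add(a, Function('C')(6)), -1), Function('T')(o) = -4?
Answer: -116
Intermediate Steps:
Function('n')(a, k) = Pow(a, -1) (Function('n')(a, k) = Pow(Add(a, 0), -1) = Pow(a, -1))
Function('U')(r) = Add(4, r) (Function('U')(r) = Add(Add(r, Mul(-1, 0)), Mul(-1, -4)) = Add(Add(r, 0), 4) = Add(r, 4) = Add(4, r))
Mul(Mul(-29, Function('n')(2, 7)), Function('U')(4)) = Mul(Mul(-29, Pow(2, -1)), Add(4, 4)) = Mul(Mul(-29, Rational(1, 2)), 8) = Mul(Rational(-29, 2), 8) = -116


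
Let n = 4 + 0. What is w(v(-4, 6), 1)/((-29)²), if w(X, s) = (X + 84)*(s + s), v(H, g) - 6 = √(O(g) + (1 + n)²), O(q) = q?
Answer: 180/841 + 2*√31/841 ≈ 0.22727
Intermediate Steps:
n = 4
v(H, g) = 6 + √(25 + g) (v(H, g) = 6 + √(g + (1 + 4)²) = 6 + √(g + 5²) = 6 + √(g + 25) = 6 + √(25 + g))
w(X, s) = 2*s*(84 + X) (w(X, s) = (84 + X)*(2*s) = 2*s*(84 + X))
w(v(-4, 6), 1)/((-29)²) = (2*1*(84 + (6 + √(25 + 6))))/((-29)²) = (2*1*(84 + (6 + √31)))/841 = (2*1*(90 + √31))*(1/841) = (180 + 2*√31)*(1/841) = 180/841 + 2*√31/841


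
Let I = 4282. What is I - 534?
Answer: 3748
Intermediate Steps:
I - 534 = 4282 - 534 = 3748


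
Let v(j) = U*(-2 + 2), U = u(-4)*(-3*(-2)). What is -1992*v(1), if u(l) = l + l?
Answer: 0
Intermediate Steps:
u(l) = 2*l
U = -48 (U = (2*(-4))*(-3*(-2)) = -8*6 = -48)
v(j) = 0 (v(j) = -48*(-2 + 2) = -48*0 = 0)
-1992*v(1) = -1992*0 = 0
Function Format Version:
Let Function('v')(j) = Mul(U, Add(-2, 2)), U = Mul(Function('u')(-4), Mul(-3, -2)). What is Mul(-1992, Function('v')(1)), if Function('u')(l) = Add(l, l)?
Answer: 0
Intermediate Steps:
Function('u')(l) = Mul(2, l)
U = -48 (U = Mul(Mul(2, -4), Mul(-3, -2)) = Mul(-8, 6) = -48)
Function('v')(j) = 0 (Function('v')(j) = Mul(-48, Add(-2, 2)) = Mul(-48, 0) = 0)
Mul(-1992, Function('v')(1)) = Mul(-1992, 0) = 0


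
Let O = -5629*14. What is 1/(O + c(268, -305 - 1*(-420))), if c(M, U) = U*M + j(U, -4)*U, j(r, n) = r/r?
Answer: -1/47871 ≈ -2.0889e-5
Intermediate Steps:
j(r, n) = 1
O = -78806
c(M, U) = U + M*U (c(M, U) = U*M + 1*U = M*U + U = U + M*U)
1/(O + c(268, -305 - 1*(-420))) = 1/(-78806 + (-305 - 1*(-420))*(1 + 268)) = 1/(-78806 + (-305 + 420)*269) = 1/(-78806 + 115*269) = 1/(-78806 + 30935) = 1/(-47871) = -1/47871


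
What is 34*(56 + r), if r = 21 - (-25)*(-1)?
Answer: 1768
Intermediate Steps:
r = -4 (r = 21 - 1*25 = 21 - 25 = -4)
34*(56 + r) = 34*(56 - 4) = 34*52 = 1768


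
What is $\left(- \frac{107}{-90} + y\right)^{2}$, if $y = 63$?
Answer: $\frac{33373729}{8100} \approx 4120.2$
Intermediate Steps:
$\left(- \frac{107}{-90} + y\right)^{2} = \left(- \frac{107}{-90} + 63\right)^{2} = \left(\left(-107\right) \left(- \frac{1}{90}\right) + 63\right)^{2} = \left(\frac{107}{90} + 63\right)^{2} = \left(\frac{5777}{90}\right)^{2} = \frac{33373729}{8100}$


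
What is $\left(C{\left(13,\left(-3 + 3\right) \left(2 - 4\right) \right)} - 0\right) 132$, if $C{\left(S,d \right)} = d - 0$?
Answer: $0$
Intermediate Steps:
$C{\left(S,d \right)} = d$ ($C{\left(S,d \right)} = d + 0 = d$)
$\left(C{\left(13,\left(-3 + 3\right) \left(2 - 4\right) \right)} - 0\right) 132 = \left(\left(-3 + 3\right) \left(2 - 4\right) - 0\right) 132 = \left(0 \left(-2\right) + 0\right) 132 = \left(0 + 0\right) 132 = 0 \cdot 132 = 0$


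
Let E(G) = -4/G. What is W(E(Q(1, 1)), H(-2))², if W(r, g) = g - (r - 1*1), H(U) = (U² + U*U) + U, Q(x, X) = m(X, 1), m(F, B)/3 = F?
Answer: 625/9 ≈ 69.444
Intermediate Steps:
m(F, B) = 3*F
Q(x, X) = 3*X
H(U) = U + 2*U² (H(U) = (U² + U²) + U = 2*U² + U = U + 2*U²)
W(r, g) = 1 + g - r (W(r, g) = g - (r - 1) = g - (-1 + r) = g + (1 - r) = 1 + g - r)
W(E(Q(1, 1)), H(-2))² = (1 - 2*(1 + 2*(-2)) - (-4)/(3*1))² = (1 - 2*(1 - 4) - (-4)/3)² = (1 - 2*(-3) - (-4)/3)² = (1 + 6 - 1*(-4/3))² = (1 + 6 + 4/3)² = (25/3)² = 625/9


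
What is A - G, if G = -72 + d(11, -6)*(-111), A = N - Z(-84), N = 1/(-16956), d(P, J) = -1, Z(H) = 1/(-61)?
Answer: -40321429/1034316 ≈ -38.984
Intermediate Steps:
Z(H) = -1/61
N = -1/16956 ≈ -5.8976e-5
A = 16895/1034316 (A = -1/16956 - 1*(-1/61) = -1/16956 + 1/61 = 16895/1034316 ≈ 0.016334)
G = 39 (G = -72 - 1*(-111) = -72 + 111 = 39)
A - G = 16895/1034316 - 1*39 = 16895/1034316 - 39 = -40321429/1034316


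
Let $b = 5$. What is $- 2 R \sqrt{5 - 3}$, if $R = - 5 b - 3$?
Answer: $56 \sqrt{2} \approx 79.196$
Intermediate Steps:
$R = -28$ ($R = \left(-5\right) 5 - 3 = -25 - 3 = -28$)
$- 2 R \sqrt{5 - 3} = \left(-2\right) \left(-28\right) \sqrt{5 - 3} = 56 \sqrt{2}$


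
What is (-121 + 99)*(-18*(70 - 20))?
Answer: 19800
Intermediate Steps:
(-121 + 99)*(-18*(70 - 20)) = -(-396)*50 = -22*(-900) = 19800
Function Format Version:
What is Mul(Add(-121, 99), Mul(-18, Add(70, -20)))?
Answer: 19800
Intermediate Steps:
Mul(Add(-121, 99), Mul(-18, Add(70, -20))) = Mul(-22, Mul(-18, 50)) = Mul(-22, -900) = 19800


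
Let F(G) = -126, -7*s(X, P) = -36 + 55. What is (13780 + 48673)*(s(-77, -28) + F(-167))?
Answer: -56270153/7 ≈ -8.0386e+6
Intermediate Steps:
s(X, P) = -19/7 (s(X, P) = -(-36 + 55)/7 = -⅐*19 = -19/7)
(13780 + 48673)*(s(-77, -28) + F(-167)) = (13780 + 48673)*(-19/7 - 126) = 62453*(-901/7) = -56270153/7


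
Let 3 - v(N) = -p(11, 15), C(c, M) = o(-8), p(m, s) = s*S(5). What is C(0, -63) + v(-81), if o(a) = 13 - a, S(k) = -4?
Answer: -36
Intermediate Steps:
p(m, s) = -4*s (p(m, s) = s*(-4) = -4*s)
C(c, M) = 21 (C(c, M) = 13 - 1*(-8) = 13 + 8 = 21)
v(N) = -57 (v(N) = 3 - (-1)*(-4*15) = 3 - (-1)*(-60) = 3 - 1*60 = 3 - 60 = -57)
C(0, -63) + v(-81) = 21 - 57 = -36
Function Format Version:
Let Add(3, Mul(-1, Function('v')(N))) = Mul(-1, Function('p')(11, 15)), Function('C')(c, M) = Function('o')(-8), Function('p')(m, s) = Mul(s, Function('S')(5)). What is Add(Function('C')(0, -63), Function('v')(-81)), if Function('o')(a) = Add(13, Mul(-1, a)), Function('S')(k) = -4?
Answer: -36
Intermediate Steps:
Function('p')(m, s) = Mul(-4, s) (Function('p')(m, s) = Mul(s, -4) = Mul(-4, s))
Function('C')(c, M) = 21 (Function('C')(c, M) = Add(13, Mul(-1, -8)) = Add(13, 8) = 21)
Function('v')(N) = -57 (Function('v')(N) = Add(3, Mul(-1, Mul(-1, Mul(-4, 15)))) = Add(3, Mul(-1, Mul(-1, -60))) = Add(3, Mul(-1, 60)) = Add(3, -60) = -57)
Add(Function('C')(0, -63), Function('v')(-81)) = Add(21, -57) = -36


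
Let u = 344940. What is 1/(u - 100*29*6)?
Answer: 1/327540 ≈ 3.0531e-6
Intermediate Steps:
1/(u - 100*29*6) = 1/(344940 - 100*29*6) = 1/(344940 - 2900*6) = 1/(344940 - 17400) = 1/327540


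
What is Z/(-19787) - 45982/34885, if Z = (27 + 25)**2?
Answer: -1004174874/690269495 ≈ -1.4548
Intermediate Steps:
Z = 2704 (Z = 52**2 = 2704)
Z/(-19787) - 45982/34885 = 2704/(-19787) - 45982/34885 = 2704*(-1/19787) - 45982*1/34885 = -2704/19787 - 45982/34885 = -1004174874/690269495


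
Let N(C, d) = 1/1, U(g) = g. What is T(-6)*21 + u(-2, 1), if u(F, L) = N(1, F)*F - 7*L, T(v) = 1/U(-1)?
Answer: -30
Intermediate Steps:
T(v) = -1 (T(v) = 1/(-1) = -1)
N(C, d) = 1
u(F, L) = F - 7*L (u(F, L) = 1*F - 7*L = F - 7*L)
T(-6)*21 + u(-2, 1) = -1*21 + (-2 - 7*1) = -21 + (-2 - 7) = -21 - 9 = -30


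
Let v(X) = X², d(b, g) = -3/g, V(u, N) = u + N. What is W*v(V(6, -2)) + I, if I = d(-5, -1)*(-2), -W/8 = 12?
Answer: -1542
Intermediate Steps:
V(u, N) = N + u
W = -96 (W = -8*12 = -96)
I = -6 (I = -3/(-1)*(-2) = -3*(-1)*(-2) = 3*(-2) = -6)
W*v(V(6, -2)) + I = -96*(-2 + 6)² - 6 = -96*4² - 6 = -96*16 - 6 = -1536 - 6 = -1542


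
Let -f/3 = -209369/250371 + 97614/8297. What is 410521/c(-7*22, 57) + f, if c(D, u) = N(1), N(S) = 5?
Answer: 284148768650804/3462213645 ≈ 82071.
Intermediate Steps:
c(D, u) = 5
f = -22702580201/692442729 (f = -3*(-209369/250371 + 97614/8297) = -3*22702580201/2077328187 = -22702580201/692442729 ≈ -32.786)
410521/c(-7*22, 57) + f = 410521/5 - 22702580201/692442729 = 284148768650804/3462213645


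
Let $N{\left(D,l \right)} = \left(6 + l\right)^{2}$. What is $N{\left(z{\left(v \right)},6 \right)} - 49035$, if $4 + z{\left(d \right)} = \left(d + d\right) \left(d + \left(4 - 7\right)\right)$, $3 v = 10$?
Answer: $-48891$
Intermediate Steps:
$v = \frac{10}{3}$ ($v = \frac{1}{3} \cdot 10 = \frac{10}{3} \approx 3.3333$)
$z{\left(d \right)} = -4 + 2 d \left(-3 + d\right)$ ($z{\left(d \right)} = -4 + \left(d + d\right) \left(d + \left(4 - 7\right)\right) = -4 + 2 d \left(d - 3\right) = -4 + 2 d \left(-3 + d\right)$)
$N{\left(z{\left(v \right)},6 \right)} - 49035 = \left(6 + 6\right)^{2} - 49035 = 12^{2} - 49035 = 144 - 49035 = -48891$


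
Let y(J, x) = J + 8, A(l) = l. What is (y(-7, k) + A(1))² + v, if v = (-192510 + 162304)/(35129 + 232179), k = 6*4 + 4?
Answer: 519513/133654 ≈ 3.8870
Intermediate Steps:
k = 28 (k = 24 + 4 = 28)
y(J, x) = 8 + J
v = -15103/133654 (v = -30206/267308 = -30206*1/267308 = -15103/133654 ≈ -0.11300)
(y(-7, k) + A(1))² + v = ((8 - 7) + 1)² - 15103/133654 = (1 + 1)² - 15103/133654 = 2² - 15103/133654 = 4 - 15103/133654 = 519513/133654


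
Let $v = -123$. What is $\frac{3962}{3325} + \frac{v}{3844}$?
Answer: $\frac{2117279}{1825900} \approx 1.1596$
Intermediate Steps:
$\frac{3962}{3325} + \frac{v}{3844} = \frac{3962}{3325} - \frac{123}{3844} = 3962 \cdot \frac{1}{3325} - \frac{123}{3844} = \frac{566}{475} - \frac{123}{3844} = \frac{2117279}{1825900}$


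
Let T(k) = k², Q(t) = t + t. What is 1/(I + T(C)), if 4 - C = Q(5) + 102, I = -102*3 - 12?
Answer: 1/11346 ≈ 8.8137e-5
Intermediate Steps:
Q(t) = 2*t
I = -318 (I = -306 - 12 = -318)
C = -108 (C = 4 - (2*5 + 102) = 4 - (10 + 102) = 4 - 1*112 = 4 - 112 = -108)
1/(I + T(C)) = 1/(-318 + (-108)²) = 1/(-318 + 11664) = 1/11346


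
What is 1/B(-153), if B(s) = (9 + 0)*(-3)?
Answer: -1/27 ≈ -0.037037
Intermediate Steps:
B(s) = -27 (B(s) = 9*(-3) = -27)
1/B(-153) = 1/(-27) = -1/27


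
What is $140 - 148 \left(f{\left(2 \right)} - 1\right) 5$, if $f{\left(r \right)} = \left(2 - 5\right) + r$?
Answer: $1620$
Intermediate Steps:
$f{\left(r \right)} = -3 + r$
$140 - 148 \left(f{\left(2 \right)} - 1\right) 5 = 140 - 148 \left(\left(-3 + 2\right) - 1\right) 5 = 140 - 148 \left(-1 - 1\right) 5 = 140 - 148 \left(\left(-2\right) 5\right) = 140 - -1480 = 140 + 1480 = 1620$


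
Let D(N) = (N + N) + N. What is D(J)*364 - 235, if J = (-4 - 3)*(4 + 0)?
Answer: -30811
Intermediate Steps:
J = -28 (J = -7*4 = -28)
D(N) = 3*N (D(N) = 2*N + N = 3*N)
D(J)*364 - 235 = (3*(-28))*364 - 235 = -84*364 - 235 = -30576 - 235 = -30811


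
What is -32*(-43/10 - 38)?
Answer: 6768/5 ≈ 1353.6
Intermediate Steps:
-32*(-43/10 - 38) = -32*(-423/10) = 6768/5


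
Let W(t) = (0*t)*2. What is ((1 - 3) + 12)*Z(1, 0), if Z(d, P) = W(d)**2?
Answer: 0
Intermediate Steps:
W(t) = 0 (W(t) = 0*2 = 0)
Z(d, P) = 0 (Z(d, P) = 0**2 = 0)
((1 - 3) + 12)*Z(1, 0) = ((1 - 3) + 12)*0 = (-2 + 12)*0 = 10*0 = 0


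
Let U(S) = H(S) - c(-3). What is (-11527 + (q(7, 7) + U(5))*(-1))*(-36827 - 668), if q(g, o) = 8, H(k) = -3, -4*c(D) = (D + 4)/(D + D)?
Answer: 10377378665/24 ≈ 4.3239e+8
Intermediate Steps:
c(D) = -(4 + D)/(8*D) (c(D) = -(D + 4)/(4*(D + D)) = -(4 + D)/(4*(2*D)) = -(4 + D)*1/(2*D)/4 = -(4 + D)/(8*D))
U(S) = -73/24 (U(S) = -3 - (-4 - 1*(-3))/(8*(-3)) = -3 - (-1)*(-4 + 3)/(8*3) = -3 - (-1)*(-1)/(8*3) = -3 - 1*1/24 = -3 - 1/24 = -73/24)
(-11527 + (q(7, 7) + U(5))*(-1))*(-36827 - 668) = (-11527 + (8 - 73/24)*(-1))*(-36827 - 668) = (-11527 + (119/24)*(-1))*(-37495) = (-11527 - 119/24)*(-37495) = -276767/24*(-37495) = 10377378665/24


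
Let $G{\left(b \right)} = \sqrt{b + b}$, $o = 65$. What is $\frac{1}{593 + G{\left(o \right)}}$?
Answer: $\frac{593}{351519} - \frac{\sqrt{130}}{351519} \approx 0.0016545$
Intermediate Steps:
$G{\left(b \right)} = \sqrt{2} \sqrt{b}$ ($G{\left(b \right)} = \sqrt{2 b} = \sqrt{2} \sqrt{b}$)
$\frac{1}{593 + G{\left(o \right)}} = \frac{1}{593 + \sqrt{2} \sqrt{65}} = \frac{1}{593 + \sqrt{130}}$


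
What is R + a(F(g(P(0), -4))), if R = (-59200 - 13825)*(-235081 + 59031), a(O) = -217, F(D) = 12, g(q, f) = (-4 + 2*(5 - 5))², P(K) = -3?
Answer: 12856051033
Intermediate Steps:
g(q, f) = 16 (g(q, f) = (-4 + 2*0)² = (-4 + 0)² = (-4)² = 16)
R = 12856051250 (R = -73025*(-176050) = 12856051250)
R + a(F(g(P(0), -4))) = 12856051250 - 217 = 12856051033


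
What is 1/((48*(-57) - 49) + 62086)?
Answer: 1/59301 ≈ 1.6863e-5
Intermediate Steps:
1/((48*(-57) - 49) + 62086) = 1/((-2736 - 49) + 62086) = 1/(-2785 + 62086) = 1/59301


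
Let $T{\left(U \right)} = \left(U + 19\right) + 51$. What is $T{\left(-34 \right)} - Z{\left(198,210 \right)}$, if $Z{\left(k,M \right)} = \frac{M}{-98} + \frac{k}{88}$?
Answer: $\frac{1005}{28} \approx 35.893$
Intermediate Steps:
$Z{\left(k,M \right)} = - \frac{M}{98} + \frac{k}{88}$ ($Z{\left(k,M \right)} = M \left(- \frac{1}{98}\right) + k \frac{1}{88} = - \frac{M}{98} + \frac{k}{88}$)
$T{\left(U \right)} = 70 + U$ ($T{\left(U \right)} = \left(19 + U\right) + 51 = 70 + U$)
$T{\left(-34 \right)} - Z{\left(198,210 \right)} = \left(70 - 34\right) - \left(\left(- \frac{1}{98}\right) 210 + \frac{1}{88} \cdot 198\right) = 36 - \left(- \frac{15}{7} + \frac{9}{4}\right) = 36 - \frac{3}{28} = \frac{1005}{28}$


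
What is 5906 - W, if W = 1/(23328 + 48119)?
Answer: 421965981/71447 ≈ 5906.0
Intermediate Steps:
W = 1/71447 ≈ 1.3996e-5
5906 - W = 5906 - 1*1/71447 = 5906 - 1/71447 = 421965981/71447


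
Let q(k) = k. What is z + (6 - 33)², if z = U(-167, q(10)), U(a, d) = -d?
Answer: 719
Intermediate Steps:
z = -10 (z = -1*10 = -10)
z + (6 - 33)² = -10 + (6 - 33)² = -10 + (-27)² = -10 + 729 = 719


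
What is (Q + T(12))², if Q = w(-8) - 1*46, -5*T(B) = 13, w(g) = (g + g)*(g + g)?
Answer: 1075369/25 ≈ 43015.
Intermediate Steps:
w(g) = 4*g² (w(g) = (2*g)*(2*g) = 4*g²)
T(B) = -13/5 (T(B) = -⅕*13 = -13/5)
Q = 210 (Q = 4*(-8)² - 1*46 = 4*64 - 46 = 256 - 46 = 210)
(Q + T(12))² = (210 - 13/5)² = (1037/5)² = 1075369/25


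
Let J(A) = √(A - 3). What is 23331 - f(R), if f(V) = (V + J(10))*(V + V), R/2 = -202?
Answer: -303101 + 808*√7 ≈ -3.0096e+5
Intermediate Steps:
R = -404 (R = 2*(-202) = -404)
J(A) = √(-3 + A)
f(V) = 2*V*(V + √7) (f(V) = (V + √(-3 + 10))*(V + V) = (V + √7)*(2*V) = 2*V*(V + √7))
23331 - f(R) = 23331 - 2*(-404)*(-404 + √7) = 23331 - (326432 - 808*√7) = 23331 + (-326432 + 808*√7) = -303101 + 808*√7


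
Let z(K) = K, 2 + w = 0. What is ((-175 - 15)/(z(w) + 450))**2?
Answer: 9025/50176 ≈ 0.17987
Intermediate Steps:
w = -2 (w = -2 + 0 = -2)
((-175 - 15)/(z(w) + 450))**2 = ((-175 - 15)/(-2 + 450))**2 = (-190/448)**2 = (-190*1/448)**2 = (-95/224)**2 = 9025/50176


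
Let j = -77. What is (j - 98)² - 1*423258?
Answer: -392633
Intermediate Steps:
(j - 98)² - 1*423258 = (-77 - 98)² - 1*423258 = (-175)² - 423258 = 30625 - 423258 = -392633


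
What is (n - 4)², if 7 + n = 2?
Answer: 81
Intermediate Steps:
n = -5 (n = -7 + 2 = -5)
(n - 4)² = (-5 - 4)² = (-9)² = 81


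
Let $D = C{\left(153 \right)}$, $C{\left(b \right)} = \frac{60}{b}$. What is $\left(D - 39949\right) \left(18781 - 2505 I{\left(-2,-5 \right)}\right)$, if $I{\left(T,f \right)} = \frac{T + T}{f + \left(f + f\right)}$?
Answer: $- \frac{36903045827}{51} \approx -7.2359 \cdot 10^{8}$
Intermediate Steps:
$I{\left(T,f \right)} = \frac{2 T}{3 f}$ ($I{\left(T,f \right)} = \frac{2 T}{f + 2 f} = \frac{2 T}{3 f}$)
$D = \frac{20}{51}$ ($D = \frac{60}{153} = 60 \cdot \frac{1}{153} = \frac{20}{51} \approx 0.39216$)
$\left(D - 39949\right) \left(18781 - 2505 I{\left(-2,-5 \right)}\right) = \left(\frac{20}{51} - 39949\right) \left(18781 - 2505 \cdot \frac{2}{3} \left(-2\right) \frac{1}{-5}\right) = - \frac{2037379 \left(18781 - 2505 \cdot \frac{2}{3} \left(-2\right) \left(- \frac{1}{5}\right)\right)}{51} = - \frac{2037379 \left(18781 - 668\right)}{51} = \left(- \frac{2037379}{51}\right) 18113 = - \frac{36903045827}{51}$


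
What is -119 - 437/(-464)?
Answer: -54779/464 ≈ -118.06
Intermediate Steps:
-119 - 437/(-464) = -119 - 437*(-1/464) = -119 + 437/464 = -54779/464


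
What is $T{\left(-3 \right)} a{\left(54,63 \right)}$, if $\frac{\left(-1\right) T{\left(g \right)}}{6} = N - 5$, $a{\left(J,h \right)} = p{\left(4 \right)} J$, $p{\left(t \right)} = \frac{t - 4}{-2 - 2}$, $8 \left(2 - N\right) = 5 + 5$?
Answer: $0$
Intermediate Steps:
$N = \frac{3}{4}$ ($N = 2 - \frac{5 + 5}{8} = 2 - \frac{5}{4} = \frac{3}{4} \approx 0.75$)
$p{\left(t \right)} = 1 - \frac{t}{4}$ ($p{\left(t \right)} = \frac{-4 + t}{-4} = \left(-4 + t\right) \left(- \frac{1}{4}\right) = 1 - \frac{t}{4}$)
$a{\left(J,h \right)} = 0$ ($a{\left(J,h \right)} = \left(1 - 1\right) J = 0 J = 0$)
$T{\left(g \right)} = \frac{51}{2}$ ($T{\left(g \right)} = - 6 \left(\frac{3}{4} - 5\right) = \left(-6\right) \left(- \frac{17}{4}\right) = \frac{51}{2}$)
$T{\left(-3 \right)} a{\left(54,63 \right)} = \frac{51}{2} \cdot 0 = 0$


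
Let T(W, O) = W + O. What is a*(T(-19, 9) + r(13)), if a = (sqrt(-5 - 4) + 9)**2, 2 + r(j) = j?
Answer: 72 + 54*I ≈ 72.0 + 54.0*I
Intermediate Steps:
T(W, O) = O + W
r(j) = -2 + j
a = (9 + 3*I)**2 (a = (sqrt(-9) + 9)**2 = (3*I + 9)**2 = (9 + 3*I)**2 ≈ 72.0 + 54.0*I)
a*(T(-19, 9) + r(13)) = (72 + 54*I)*((9 - 19) + (-2 + 13)) = (72 + 54*I)*(-10 + 11) = (72 + 54*I)*1 = 72 + 54*I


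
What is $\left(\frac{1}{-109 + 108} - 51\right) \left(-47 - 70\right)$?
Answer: $6084$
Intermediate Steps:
$\left(\frac{1}{-109 + 108} - 51\right) \left(-47 - 70\right) = \left(\frac{1}{-1} - 51\right) \left(-47 - 70\right) = \left(-1 - 51\right) \left(-117\right) = \left(-52\right) \left(-117\right) = 6084$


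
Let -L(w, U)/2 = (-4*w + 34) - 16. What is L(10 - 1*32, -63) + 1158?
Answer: 946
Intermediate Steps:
L(w, U) = -36 + 8*w (L(w, U) = -2*((-4*w + 34) - 16) = -2*((34 - 4*w) - 16) = -2*(18 - 4*w) = -36 + 8*w)
L(10 - 1*32, -63) + 1158 = (-36 + 8*(10 - 1*32)) + 1158 = (-36 + 8*(10 - 32)) + 1158 = (-36 + 8*(-22)) + 1158 = (-36 - 176) + 1158 = -212 + 1158 = 946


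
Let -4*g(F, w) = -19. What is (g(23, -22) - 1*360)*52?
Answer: -18473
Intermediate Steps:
g(F, w) = 19/4 (g(F, w) = -¼*(-19) = 19/4)
(g(23, -22) - 1*360)*52 = (19/4 - 1*360)*52 = (19/4 - 360)*52 = -1421/4*52 = -18473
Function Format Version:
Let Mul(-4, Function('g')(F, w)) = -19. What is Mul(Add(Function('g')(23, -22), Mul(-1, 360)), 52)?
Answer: -18473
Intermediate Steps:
Function('g')(F, w) = Rational(19, 4) (Function('g')(F, w) = Mul(Rational(-1, 4), -19) = Rational(19, 4))
Mul(Add(Function('g')(23, -22), Mul(-1, 360)), 52) = Mul(Add(Rational(19, 4), Mul(-1, 360)), 52) = Mul(Add(Rational(19, 4), -360), 52) = Mul(Rational(-1421, 4), 52) = -18473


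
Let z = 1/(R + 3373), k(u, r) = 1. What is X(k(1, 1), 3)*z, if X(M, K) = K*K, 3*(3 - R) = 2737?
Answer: 27/7391 ≈ 0.0036531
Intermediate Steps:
R = -2728/3 (R = 3 - ⅓*2737 = 3 - 2737/3 = -2728/3 ≈ -909.33)
X(M, K) = K²
z = 3/7391 (z = 1/(-2728/3 + 3373) = 1/(7391/3) = 3/7391 ≈ 0.00040590)
X(k(1, 1), 3)*z = 3²*(3/7391) = 9*(3/7391) = 27/7391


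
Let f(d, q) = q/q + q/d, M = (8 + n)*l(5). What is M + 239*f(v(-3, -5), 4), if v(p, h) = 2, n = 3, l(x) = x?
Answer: 772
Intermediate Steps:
M = 55 (M = (8 + 3)*5 = 11*5 = 55)
f(d, q) = 1 + q/d
M + 239*f(v(-3, -5), 4) = 55 + 239*((2 + 4)/2) = 55 + 239*((1/2)*6) = 55 + 239*3 = 55 + 717 = 772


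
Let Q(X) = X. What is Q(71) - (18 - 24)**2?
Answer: 35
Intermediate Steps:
Q(71) - (18 - 24)**2 = 71 - (18 - 24)**2 = 71 - 1*(-6)**2 = 71 - 1*36 = 71 - 36 = 35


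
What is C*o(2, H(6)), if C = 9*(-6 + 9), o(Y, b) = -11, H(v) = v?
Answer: -297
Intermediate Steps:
C = 27 (C = 9*3 = 27)
C*o(2, H(6)) = 27*(-11) = -297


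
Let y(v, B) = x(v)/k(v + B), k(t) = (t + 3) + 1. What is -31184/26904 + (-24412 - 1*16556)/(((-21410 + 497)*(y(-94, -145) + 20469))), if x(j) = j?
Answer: -2780841106786/2399369131131 ≈ -1.1590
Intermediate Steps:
k(t) = 4 + t (k(t) = (3 + t) + 1 = 4 + t)
y(v, B) = v/(4 + B + v) (y(v, B) = v/(4 + (v + B)) = v/(4 + (B + v)) = v/(4 + B + v))
-31184/26904 + (-24412 - 1*16556)/(((-21410 + 497)*(y(-94, -145) + 20469))) = -31184/26904 + (-24412 - 1*16556)/(((-21410 + 497)*(-94/(4 - 145 - 94) + 20469))) = -31184*1/26904 + (-24412 - 16556)/((-20913*(-94/(-235) + 20469))) = -3898/3363 - 40968*(-1/(20913*(-94*(-1/235) + 20469))) = -3898/3363 - 40968*(-1/(20913*(2/5 + 20469))) = -3898/3363 - 40968/((-20913*102347/5)) = -3898/3363 - 40968/(-2140382811/5) = -3898/3363 - 40968*(-5/2140382811) = -3898/3363 + 68280/713460937 = -2780841106786/2399369131131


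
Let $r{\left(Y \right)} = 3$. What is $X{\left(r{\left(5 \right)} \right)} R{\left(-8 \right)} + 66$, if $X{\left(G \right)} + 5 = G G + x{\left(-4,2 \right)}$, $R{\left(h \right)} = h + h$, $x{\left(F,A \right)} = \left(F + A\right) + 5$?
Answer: $-46$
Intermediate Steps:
$x{\left(F,A \right)} = 5 + A + F$ ($x{\left(F,A \right)} = \left(A + F\right) + 5 = 5 + A + F$)
$R{\left(h \right)} = 2 h$
$X{\left(G \right)} = -2 + G^{2}$ ($X{\left(G \right)} = -5 + \left(G G + \left(5 + 2 - 4\right)\right) = -5 + \left(G^{2} + 3\right) = -5 + \left(3 + G^{2}\right) = -2 + G^{2}$)
$X{\left(r{\left(5 \right)} \right)} R{\left(-8 \right)} + 66 = \left(-2 + 3^{2}\right) 2 \left(-8\right) + 66 = \left(-2 + 9\right) \left(-16\right) + 66 = 7 \left(-16\right) + 66 = -112 + 66 = -46$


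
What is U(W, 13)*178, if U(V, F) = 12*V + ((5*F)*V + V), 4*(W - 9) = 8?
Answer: 152724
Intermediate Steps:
W = 11 (W = 9 + (¼)*8 = 9 + 2 = 11)
U(V, F) = 13*V + 5*F*V (U(V, F) = 12*V + (5*F*V + V) = 12*V + (V + 5*F*V) = 13*V + 5*F*V)
U(W, 13)*178 = (11*(13 + 5*13))*178 = (11*(13 + 65))*178 = (11*78)*178 = 858*178 = 152724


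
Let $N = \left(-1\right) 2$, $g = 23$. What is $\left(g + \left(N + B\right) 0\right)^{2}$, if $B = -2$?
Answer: $529$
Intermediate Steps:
$N = -2$
$\left(g + \left(N + B\right) 0\right)^{2} = \left(23 + \left(-2 - 2\right) 0\right)^{2} = \left(23 - 0\right)^{2} = \left(23 + 0\right)^{2} = 23^{2} = 529$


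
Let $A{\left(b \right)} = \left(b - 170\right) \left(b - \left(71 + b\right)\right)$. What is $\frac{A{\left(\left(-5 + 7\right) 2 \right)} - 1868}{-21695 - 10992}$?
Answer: $- \frac{9918}{32687} \approx -0.30342$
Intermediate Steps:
$A{\left(b \right)} = 12070 - 71 b$ ($A{\left(b \right)} = \left(-170 + b\right) \left(-71\right) = 12070 - 71 b$)
$\frac{A{\left(\left(-5 + 7\right) 2 \right)} - 1868}{-21695 - 10992} = \frac{\left(12070 - 71 \left(-5 + 7\right) 2\right) - 1868}{-21695 - 10992} = \frac{\left(12070 - 71 \cdot 2 \cdot 2\right) - 1868}{-32687} = \left(\left(12070 - 284\right) - 1868\right) \left(- \frac{1}{32687}\right) = \left(11786 - 1868\right) \left(- \frac{1}{32687}\right) = 9918 \left(- \frac{1}{32687}\right) = - \frac{9918}{32687}$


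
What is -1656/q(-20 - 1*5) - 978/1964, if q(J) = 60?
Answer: -137961/4910 ≈ -28.098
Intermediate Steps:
-1656/q(-20 - 1*5) - 978/1964 = -1656/60 - 978/1964 = -1656*1/60 - 978*1/1964 = -138/5 - 489/982 = -137961/4910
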